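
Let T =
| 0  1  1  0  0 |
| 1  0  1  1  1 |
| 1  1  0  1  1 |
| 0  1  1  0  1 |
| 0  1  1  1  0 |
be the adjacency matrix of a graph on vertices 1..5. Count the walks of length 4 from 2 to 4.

26

The number of length-4 walks from vertex 2 to vertex 4 is entry (2,4) of T⁴, where T is the adjacency matrix.
T² = [[2, 1, 1, 2, 2], [1, 4, 3, 2, 2], [1, 3, 4, 2, 2], [2, 2, 2, 3, 2], [2, 2, 2, 2, 3]]
T³ = [[2, 7, 7, 4, 4], [7, 8, 9, 9, 9], [7, 9, 8, 9, 9], [4, 9, 9, 6, 7], [4, 9, 9, 7, 6]]
T⁴ = [[14, 17, 17, 18, 18], [17, 34, 33, 26, 26], [17, 33, 34, 26, 26], [18, 26, 26, 25, 24], [18, 26, 26, 24, 25]]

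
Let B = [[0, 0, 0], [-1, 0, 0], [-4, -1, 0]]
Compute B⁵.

[[0, 0, 0], [0, 0, 0], [0, 0, 0]]

B is strictly triangular, hence nilpotent: B³ = 0, so B⁵ = 0.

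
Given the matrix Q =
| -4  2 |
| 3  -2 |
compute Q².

[[22, -12], [-18, 10]]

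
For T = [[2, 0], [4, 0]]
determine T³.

T² = [[4, 0], [8, 0]]
T³ = [[8, 0], [16, 0]]

[[8, 0], [16, 0]]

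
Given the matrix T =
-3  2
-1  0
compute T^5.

tr T = -3 and det T = 2, so the characteristic polynomial is λ² − (-3)λ + (2) with roots -2 and -1.
Eigenvectors give P = [[2, -1], [1, -1]] with P⁻¹ = [[1, -1], [1, -2]], and T = P·diag(-2, -1)·P⁻¹.
Then T^5 = P·diag(-32, -1)·P⁻¹ = [[-64, 1], [-32, 1]] · [[1, -1], [1, -2]] = [[-63, 62], [-31, 30]].

[[-63, 62], [-31, 30]]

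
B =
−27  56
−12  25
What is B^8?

[[45921, −91840], [19680, −39359]]

tr B = −2 and det B = −3, so the characteristic polynomial is λ² − (−2)λ + (−3) with roots 1 and −3.
Eigenvectors give P = [[2, 7], [1, 3]] with P⁻¹ = [[−3, 7], [1, −2]], and B = P·diag(1, −3)·P⁻¹.
Then B^8 = P·diag(1, 6561)·P⁻¹ = [[2, 45927], [1, 19683]] · [[−3, 7], [1, −2]] = [[45921, −91840], [19680, −39359]].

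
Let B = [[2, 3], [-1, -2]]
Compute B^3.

B² = I (check: tr B = 0 and det B = -1), so B^3 = B since 3 is odd.

[[2, 3], [-1, -2]]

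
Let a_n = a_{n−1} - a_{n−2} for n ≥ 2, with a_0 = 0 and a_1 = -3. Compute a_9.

With companion matrix C = [[1, -1], [1, 0]], [a_n, a_{n−1}]ᵀ = C·[a_{n−1}, a_{n−2}]ᵀ, so [a_9, a_8]ᵀ = C⁸·[a_1, a_0]ᵀ.
C⁸ = [[0, -1], [1, -1]], giving [a_9, a_8]ᵀ = [[0], [-3]].

0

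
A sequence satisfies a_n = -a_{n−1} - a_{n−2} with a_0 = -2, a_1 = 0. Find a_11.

With companion matrix M = [[-1, -1], [1, 0]], [a_n, a_{n−1}]ᵀ = M·[a_{n−1}, a_{n−2}]ᵀ, so [a_11, a_10]ᵀ = M¹⁰·[a_1, a_0]ᵀ.
M¹⁰ = [[-1, -1], [1, 0]], giving [a_11, a_10]ᵀ = [[2], [0]].

2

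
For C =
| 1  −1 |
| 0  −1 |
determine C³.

C² = I (check: tr C = 0 and det C = −1), so C³ = C since 3 is odd.

[[1, −1], [0, −1]]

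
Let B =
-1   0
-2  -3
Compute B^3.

[[-1, 0], [-26, -27]]

tr B = -4 and det B = 3, so the characteristic polynomial is λ² − (-4)λ + (3) with roots -1 and -3.
Eigenvectors give P = [[-1, 0], [1, 1]] with P⁻¹ = [[-1, 0], [1, 1]], and B = P·diag(-1, -3)·P⁻¹.
Then B^3 = P·diag(-1, -27)·P⁻¹ = [[1, 0], [-1, -27]] · [[-1, 0], [1, 1]] = [[-1, 0], [-26, -27]].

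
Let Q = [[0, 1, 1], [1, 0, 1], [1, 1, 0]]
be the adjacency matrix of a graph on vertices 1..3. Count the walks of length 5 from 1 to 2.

The number of length-5 walks from vertex 1 to vertex 2 is entry (1,2) of Q⁵, where Q is the adjacency matrix.
Q² = [[2, 1, 1], [1, 2, 1], [1, 1, 2]]
Q³ = [[2, 3, 3], [3, 2, 3], [3, 3, 2]]
Q⁴ = [[6, 5, 5], [5, 6, 5], [5, 5, 6]]
Q⁵ = [[10, 11, 11], [11, 10, 11], [11, 11, 10]]

11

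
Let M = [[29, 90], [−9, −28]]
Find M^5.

tr M = 1 and det M = −2, so the characteristic polynomial is λ² − (1)λ + (−2) with roots 2 and −1.
Eigenvectors give P = [[10, −3], [−3, 1]] with P⁻¹ = [[1, 3], [3, 10]], and M = P·diag(2, −1)·P⁻¹.
Then M^5 = P·diag(32, −1)·P⁻¹ = [[320, 3], [−96, −1]] · [[1, 3], [3, 10]] = [[329, 990], [−99, −298]].

[[329, 990], [−99, −298]]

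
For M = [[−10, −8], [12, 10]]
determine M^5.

[[−160, −128], [192, 160]]

tr M = 0 and det M = −4, so the characteristic polynomial is λ² − (0)λ + (−4) with roots 2 and −2.
Eigenvectors give P = [[2, 1], [−3, −1]] with P⁻¹ = [[−1, −1], [3, 2]], and M = P·diag(2, −2)·P⁻¹.
Then M^5 = P·diag(32, −32)·P⁻¹ = [[64, −32], [−96, 32]] · [[−1, −1], [3, 2]] = [[−160, −128], [192, 160]].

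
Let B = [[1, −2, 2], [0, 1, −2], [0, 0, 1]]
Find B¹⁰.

B = I + N where N = [[0, −2, 2], [0, 0, −2], [0, 0, 0]] is strictly upper-triangular, so N³ = 0.
(I + N)¹⁰ = I + 10·N + 45·N² = [[1, −20, 200], [0, 1, −20], [0, 0, 1]].

[[1, −20, 200], [0, 1, −20], [0, 0, 1]]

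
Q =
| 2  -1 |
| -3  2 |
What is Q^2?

[[7, -4], [-12, 7]]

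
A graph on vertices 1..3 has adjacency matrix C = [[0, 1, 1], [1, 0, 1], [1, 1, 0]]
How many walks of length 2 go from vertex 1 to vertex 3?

The number of length-2 walks from vertex 1 to vertex 3 is entry (1,3) of C^2, where C is the adjacency matrix.
C^2 = [[2, 1, 1], [1, 2, 1], [1, 1, 2]]

1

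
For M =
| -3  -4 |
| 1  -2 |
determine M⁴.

M² = [[5, 20], [-5, 0]]
M³ = [[5, -60], [15, 20]]
M⁴ = [[-75, 100], [-25, -100]]

[[-75, 100], [-25, -100]]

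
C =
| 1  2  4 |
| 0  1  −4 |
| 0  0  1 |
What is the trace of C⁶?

3

C = I + N where N = [[0, 2, 4], [0, 0, −4], [0, 0, 0]] is strictly upper-triangular, so N³ = 0.
(I + N)⁶ = I + 6·N + 15·N² = [[1, 12, −96], [0, 1, −24], [0, 0, 1]].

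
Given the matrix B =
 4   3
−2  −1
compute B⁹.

tr B = 3 and det B = 2, so the characteristic polynomial is λ² − (3)λ + (2) with roots 1 and 2.
Eigenvectors give P = [[1, −3], [−1, 2]] with P⁻¹ = [[−2, −3], [−1, −1]], and B = P·diag(1, 2)·P⁻¹.
Then B⁹ = P·diag(1, 512)·P⁻¹ = [[1, −1536], [−1, 1024]] · [[−2, −3], [−1, −1]] = [[1534, 1533], [−1022, −1021]].

[[1534, 1533], [−1022, −1021]]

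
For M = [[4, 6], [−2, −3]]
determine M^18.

M² = M (a projection; rank 1, trace 1), so M^18 = M.

[[4, 6], [−2, −3]]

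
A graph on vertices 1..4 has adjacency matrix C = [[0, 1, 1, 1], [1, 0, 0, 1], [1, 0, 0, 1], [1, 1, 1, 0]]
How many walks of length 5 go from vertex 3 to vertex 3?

18

The number of length-5 walks from vertex 3 to vertex 3 is entry (3,3) of C⁵, where C is the adjacency matrix.
C² = [[3, 1, 1, 2], [1, 2, 2, 1], [1, 2, 2, 1], [2, 1, 1, 3]]
C³ = [[4, 5, 5, 5], [5, 2, 2, 5], [5, 2, 2, 5], [5, 5, 5, 4]]
C⁴ = [[15, 9, 9, 14], [9, 10, 10, 9], [9, 10, 10, 9], [14, 9, 9, 15]]
C⁵ = [[32, 29, 29, 33], [29, 18, 18, 29], [29, 18, 18, 29], [33, 29, 29, 32]]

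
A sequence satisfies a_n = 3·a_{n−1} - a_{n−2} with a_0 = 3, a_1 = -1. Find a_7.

With companion matrix C = [[3, -1], [1, 0]], [a_n, a_{n−1}]ᵀ = C·[a_{n−1}, a_{n−2}]ᵀ, so [a_7, a_6]ᵀ = C^6·[a_1, a_0]ᵀ.
C^6 = [[377, -144], [144, -55]], giving [a_7, a_6]ᵀ = [[-809], [-309]].

-809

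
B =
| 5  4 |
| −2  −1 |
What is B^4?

tr B = 4 and det B = 3, so the characteristic polynomial is λ² − (4)λ + (3) with roots 1 and 3.
Eigenvectors give P = [[1, 2], [−1, −1]] with P⁻¹ = [[−1, −2], [1, 1]], and B = P·diag(1, 3)·P⁻¹.
Then B^4 = P·diag(1, 81)·P⁻¹ = [[1, 162], [−1, −81]] · [[−1, −2], [1, 1]] = [[161, 160], [−80, −79]].

[[161, 160], [−80, −79]]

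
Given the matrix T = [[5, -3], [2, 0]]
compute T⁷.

[[6305, -6177], [4118, -3990]]

tr T = 5 and det T = 6, so the characteristic polynomial is λ² − (5)λ + (6) with roots 3 and 2.
Eigenvectors give P = [[-3, 1], [-2, 1]] with P⁻¹ = [[-1, 1], [-2, 3]], and T = P·diag(3, 2)·P⁻¹.
Then T⁷ = P·diag(2187, 128)·P⁻¹ = [[-6561, 128], [-4374, 128]] · [[-1, 1], [-2, 3]] = [[6305, -6177], [4118, -3990]].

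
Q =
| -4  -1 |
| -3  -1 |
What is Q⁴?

Q² = [[19, 5], [15, 4]]
Q³ = [[-91, -24], [-72, -19]]
Q⁴ = [[436, 115], [345, 91]]

[[436, 115], [345, 91]]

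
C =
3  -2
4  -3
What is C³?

C² = I (check: tr C = 0 and det C = -1), so C³ = C since 3 is odd.

[[3, -2], [4, -3]]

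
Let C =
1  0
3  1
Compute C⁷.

[[1, 0], [21, 1]]

C = I + N where N = [[0, 0], [3, 0]] is strictly lower-triangular, so N² = 0.
(I + N)⁷ = I + 7·N = [[1, 0], [21, 1]].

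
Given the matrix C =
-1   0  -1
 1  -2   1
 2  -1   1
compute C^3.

C^2 = [[-1, 1, 0], [-1, 3, -2], [-1, 1, -2]]
C^3 = [[2, -2, 2], [0, -4, 2], [-2, 0, 0]]

[[2, -2, 2], [0, -4, 2], [-2, 0, 0]]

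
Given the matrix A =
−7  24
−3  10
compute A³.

[[−55, 168], [−21, 64]]

tr A = 3 and det A = 2, so the characteristic polynomial is λ² − (3)λ + (2) with roots 1 and 2.
Eigenvectors give P = [[3, −8], [1, −3]] with P⁻¹ = [[3, −8], [1, −3]], and A = P·diag(1, 2)·P⁻¹.
Then A³ = P·diag(1, 8)·P⁻¹ = [[3, −64], [1, −24]] · [[3, −8], [1, −3]] = [[−55, 168], [−21, 64]].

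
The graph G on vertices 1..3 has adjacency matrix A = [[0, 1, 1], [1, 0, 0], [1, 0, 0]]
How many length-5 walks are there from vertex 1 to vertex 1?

0

The number of length-5 walks from vertex 1 to vertex 1 is entry (1,1) of A⁵, where A is the adjacency matrix.
A² = [[2, 0, 0], [0, 1, 1], [0, 1, 1]]
A³ = [[0, 2, 2], [2, 0, 0], [2, 0, 0]]
A⁴ = [[4, 0, 0], [0, 2, 2], [0, 2, 2]]
A⁵ = [[0, 4, 4], [4, 0, 0], [4, 0, 0]]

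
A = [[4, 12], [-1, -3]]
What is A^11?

A² = A (a projection; rank 1, trace 1), so A^11 = A.

[[4, 12], [-1, -3]]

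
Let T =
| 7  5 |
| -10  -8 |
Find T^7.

tr T = -1 and det T = -6, so the characteristic polynomial is λ² − (-1)λ + (-6) with roots -3 and 2.
Eigenvectors give P = [[-1, -1], [2, 1]] with P⁻¹ = [[1, 1], [-2, -1]], and T = P·diag(-3, 2)·P⁻¹.
Then T^7 = P·diag(-2187, 128)·P⁻¹ = [[2187, -128], [-4374, 128]] · [[1, 1], [-2, -1]] = [[2443, 2315], [-4630, -4502]].

[[2443, 2315], [-4630, -4502]]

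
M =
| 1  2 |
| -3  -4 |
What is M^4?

[[-29, -30], [45, 46]]

tr M = -3 and det M = 2, so the characteristic polynomial is λ² − (-3)λ + (2) with roots -1 and -2.
Eigenvectors give P = [[-1, -2], [1, 3]] with P⁻¹ = [[-3, -2], [1, 1]], and M = P·diag(-1, -2)·P⁻¹.
Then M^4 = P·diag(1, 16)·P⁻¹ = [[-1, -32], [1, 48]] · [[-3, -2], [1, 1]] = [[-29, -30], [45, 46]].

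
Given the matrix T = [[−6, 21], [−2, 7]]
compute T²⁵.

[[−6, 21], [−2, 7]]

T² = T (a projection; rank 1, trace 1), so T²⁵ = T.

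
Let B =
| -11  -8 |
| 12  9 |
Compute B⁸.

[[19681, 13120], [-19680, -13119]]

tr B = -2 and det B = -3, so the characteristic polynomial is λ² − (-2)λ + (-3) with roots -3 and 1.
Eigenvectors give P = [[-1, -2], [1, 3]] with P⁻¹ = [[-3, -2], [1, 1]], and B = P·diag(-3, 1)·P⁻¹.
Then B⁸ = P·diag(6561, 1)·P⁻¹ = [[-6561, -2], [6561, 3]] · [[-3, -2], [1, 1]] = [[19681, 13120], [-19680, -13119]].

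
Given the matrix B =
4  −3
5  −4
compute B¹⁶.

B² = I (check: tr B = 0 and det B = −1), so B¹⁶ = I since 16 is even.

[[1, 0], [0, 1]]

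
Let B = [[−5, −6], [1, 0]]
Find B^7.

tr B = −5 and det B = 6, so the characteristic polynomial is λ² − (−5)λ + (6) with roots −3 and −2.
Eigenvectors give P = [[−3, −2], [1, 1]] with P⁻¹ = [[−1, −2], [1, 3]], and B = P·diag(−3, −2)·P⁻¹.
Then B^7 = P·diag(−2187, −128)·P⁻¹ = [[6561, 256], [−2187, −128]] · [[−1, −2], [1, 3]] = [[−6305, −12354], [2059, 3990]].

[[−6305, −12354], [2059, 3990]]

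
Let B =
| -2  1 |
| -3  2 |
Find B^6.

B² = I (check: tr B = 0 and det B = -1), so B^6 = I since 6 is even.

[[1, 0], [0, 1]]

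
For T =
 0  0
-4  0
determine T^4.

T is strictly triangular, hence nilpotent: T^2 = 0, so T^4 = 0.

[[0, 0], [0, 0]]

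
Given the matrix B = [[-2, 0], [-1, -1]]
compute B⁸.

[[256, 0], [255, 1]]

tr B = -3 and det B = 2, so the characteristic polynomial is λ² − (-3)λ + (2) with roots -1 and -2.
Eigenvectors give P = [[0, 1], [-1, 1]] with P⁻¹ = [[1, -1], [1, 0]], and B = P·diag(-1, -2)·P⁻¹.
Then B⁸ = P·diag(1, 256)·P⁻¹ = [[0, 256], [-1, 256]] · [[1, -1], [1, 0]] = [[256, 0], [255, 1]].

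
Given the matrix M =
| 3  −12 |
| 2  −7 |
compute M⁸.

tr M = −4 and det M = 3, so the characteristic polynomial is λ² − (−4)λ + (3) with roots −3 and −1.
Eigenvectors give P = [[2, 3], [1, 1]] with P⁻¹ = [[−1, 3], [1, −2]], and M = P·diag(−3, −1)·P⁻¹.
Then M⁸ = P·diag(6561, 1)·P⁻¹ = [[13122, 3], [6561, 1]] · [[−1, 3], [1, −2]] = [[−13119, 39360], [−6560, 19681]].

[[−13119, 39360], [−6560, 19681]]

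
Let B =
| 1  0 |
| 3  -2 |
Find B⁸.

[[1, 0], [-255, 256]]

tr B = -1 and det B = -2, so the characteristic polynomial is λ² − (-1)λ + (-2) with roots -2 and 1.
Eigenvectors give P = [[0, 1], [-1, 1]] with P⁻¹ = [[1, -1], [1, 0]], and B = P·diag(-2, 1)·P⁻¹.
Then B⁸ = P·diag(256, 1)·P⁻¹ = [[0, 1], [-256, 1]] · [[1, -1], [1, 0]] = [[1, 0], [-255, 256]].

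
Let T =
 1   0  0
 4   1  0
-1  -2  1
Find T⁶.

T = I + N where N = [[0, 0, 0], [4, 0, 0], [-1, -2, 0]] is strictly lower-triangular, so N³ = 0.
(I + N)⁶ = I + 6·N + 15·N² = [[1, 0, 0], [24, 1, 0], [-126, -12, 1]].

[[1, 0, 0], [24, 1, 0], [-126, -12, 1]]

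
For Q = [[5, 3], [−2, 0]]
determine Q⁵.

[[665, 633], [−422, −390]]

tr Q = 5 and det Q = 6, so the characteristic polynomial is λ² − (5)λ + (6) with roots 2 and 3.
Eigenvectors give P = [[−1, 3], [1, −2]] with P⁻¹ = [[2, 3], [1, 1]], and Q = P·diag(2, 3)·P⁻¹.
Then Q⁵ = P·diag(32, 243)·P⁻¹ = [[−32, 729], [32, −486]] · [[2, 3], [1, 1]] = [[665, 633], [−422, −390]].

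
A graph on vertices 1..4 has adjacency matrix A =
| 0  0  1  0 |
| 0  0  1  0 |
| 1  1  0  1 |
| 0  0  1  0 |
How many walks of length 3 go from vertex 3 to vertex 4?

The number of length-3 walks from vertex 3 to vertex 4 is entry (3,4) of A³, where A is the adjacency matrix.
A² = [[1, 1, 0, 1], [1, 1, 0, 1], [0, 0, 3, 0], [1, 1, 0, 1]]
A³ = [[0, 0, 3, 0], [0, 0, 3, 0], [3, 3, 0, 3], [0, 0, 3, 0]]

3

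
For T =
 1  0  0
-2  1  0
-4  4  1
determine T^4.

T = I + N where N = [[0, 0, 0], [-2, 0, 0], [-4, 4, 0]] is strictly lower-triangular, so N^3 = 0.
(I + N)^4 = I + 4·N + 6·N^2 = [[1, 0, 0], [-8, 1, 0], [-64, 16, 1]].

[[1, 0, 0], [-8, 1, 0], [-64, 16, 1]]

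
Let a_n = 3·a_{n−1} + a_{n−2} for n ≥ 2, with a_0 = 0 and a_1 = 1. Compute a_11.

With companion matrix M = [[3, 1], [1, 0]], [a_n, a_{n−1}]ᵀ = M·[a_{n−1}, a_{n−2}]ᵀ, so [a_11, a_10]ᵀ = M¹⁰·[a_1, a_0]ᵀ.
M¹⁰ = [[141481, 42837], [42837, 12970]], giving [a_11, a_10]ᵀ = [[141481], [42837]].

141481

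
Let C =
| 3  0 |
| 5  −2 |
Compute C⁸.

tr C = 1 and det C = −6, so the characteristic polynomial is λ² − (1)λ + (−6) with roots −2 and 3.
Eigenvectors give P = [[0, −1], [1, −1]] with P⁻¹ = [[−1, 1], [−1, 0]], and C = P·diag(−2, 3)·P⁻¹.
Then C⁸ = P·diag(256, 6561)·P⁻¹ = [[0, −6561], [256, −6561]] · [[−1, 1], [−1, 0]] = [[6561, 0], [6305, 256]].

[[6561, 0], [6305, 256]]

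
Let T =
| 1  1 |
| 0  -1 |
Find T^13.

T² = I (check: tr T = 0 and det T = -1), so T^13 = T since 13 is odd.

[[1, 1], [0, -1]]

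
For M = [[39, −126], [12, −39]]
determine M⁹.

tr M = 0 and det M = −9, so the characteristic polynomial is λ² − (0)λ + (−9) with roots 3 and −3.
Eigenvectors give P = [[7, 3], [2, 1]] with P⁻¹ = [[1, −3], [−2, 7]], and M = P·diag(3, −3)·P⁻¹.
Then M⁹ = P·diag(19683, −19683)·P⁻¹ = [[137781, −59049], [39366, −19683]] · [[1, −3], [−2, 7]] = [[255879, −826686], [78732, −255879]].

[[255879, −826686], [78732, −255879]]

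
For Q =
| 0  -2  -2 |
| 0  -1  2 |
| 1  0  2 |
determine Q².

[[-2, 2, -8], [2, 1, 2], [2, -2, 2]]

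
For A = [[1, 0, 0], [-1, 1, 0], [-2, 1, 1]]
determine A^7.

[[1, 0, 0], [-7, 1, 0], [-35, 7, 1]]

A = I + N where N = [[0, 0, 0], [-1, 0, 0], [-2, 1, 0]] is strictly lower-triangular, so N^3 = 0.
(I + N)^7 = I + 7·N + 21·N^2 = [[1, 0, 0], [-7, 1, 0], [-35, 7, 1]].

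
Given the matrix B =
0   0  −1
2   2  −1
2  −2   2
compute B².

[[−2, 2, −2], [2, 6, −6], [0, −8, 4]]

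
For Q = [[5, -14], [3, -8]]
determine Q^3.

[[41, -98], [21, -50]]

tr Q = -3 and det Q = 2, so the characteristic polynomial is λ² − (-3)λ + (2) with roots -2 and -1.
Eigenvectors give P = [[2, -7], [1, -3]] with P⁻¹ = [[-3, 7], [-1, 2]], and Q = P·diag(-2, -1)·P⁻¹.
Then Q^3 = P·diag(-8, -1)·P⁻¹ = [[-16, 7], [-8, 3]] · [[-3, 7], [-1, 2]] = [[41, -98], [21, -50]].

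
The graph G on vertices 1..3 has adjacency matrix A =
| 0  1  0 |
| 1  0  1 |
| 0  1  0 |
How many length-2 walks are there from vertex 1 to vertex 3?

The number of length-2 walks from vertex 1 to vertex 3 is entry (1,3) of A^2, where A is the adjacency matrix.
A^2 = [[1, 0, 1], [0, 2, 0], [1, 0, 1]]

1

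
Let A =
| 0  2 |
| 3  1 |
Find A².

[[6, 2], [3, 7]]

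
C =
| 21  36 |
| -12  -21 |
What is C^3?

[[189, 324], [-108, -189]]

tr C = 0 and det C = -9, so the characteristic polynomial is λ² − (0)λ + (-9) with roots -3 and 3.
Eigenvectors give P = [[-3, 2], [2, -1]] with P⁻¹ = [[1, 2], [2, 3]], and C = P·diag(-3, 3)·P⁻¹.
Then C^3 = P·diag(-27, 27)·P⁻¹ = [[81, 54], [-54, -27]] · [[1, 2], [2, 3]] = [[189, 324], [-108, -189]].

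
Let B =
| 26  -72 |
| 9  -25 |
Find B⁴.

[[136, -360], [45, -119]]

tr B = 1 and det B = -2, so the characteristic polynomial is λ² − (1)λ + (-2) with roots 2 and -1.
Eigenvectors give P = [[-3, 8], [-1, 3]] with P⁻¹ = [[-3, 8], [-1, 3]], and B = P·diag(2, -1)·P⁻¹.
Then B⁴ = P·diag(16, 1)·P⁻¹ = [[-48, 8], [-16, 3]] · [[-3, 8], [-1, 3]] = [[136, -360], [45, -119]].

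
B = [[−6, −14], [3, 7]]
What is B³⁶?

B² = B (a projection; rank 1, trace 1), so B³⁶ = B.

[[−6, −14], [3, 7]]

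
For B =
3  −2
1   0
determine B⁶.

tr B = 3 and det B = 2, so the characteristic polynomial is λ² − (3)λ + (2) with roots 2 and 1.
Eigenvectors give P = [[−2, −1], [−1, −1]] with P⁻¹ = [[−1, 1], [1, −2]], and B = P·diag(2, 1)·P⁻¹.
Then B⁶ = P·diag(64, 1)·P⁻¹ = [[−128, −1], [−64, −1]] · [[−1, 1], [1, −2]] = [[127, −126], [63, −62]].

[[127, −126], [63, −62]]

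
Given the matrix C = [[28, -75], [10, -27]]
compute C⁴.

[[406, -975], [130, -309]]

tr C = 1 and det C = -6, so the characteristic polynomial is λ² − (1)λ + (-6) with roots -2 and 3.
Eigenvectors give P = [[5, 3], [2, 1]] with P⁻¹ = [[-1, 3], [2, -5]], and C = P·diag(-2, 3)·P⁻¹.
Then C⁴ = P·diag(16, 81)·P⁻¹ = [[80, 243], [32, 81]] · [[-1, 3], [2, -5]] = [[406, -975], [130, -309]].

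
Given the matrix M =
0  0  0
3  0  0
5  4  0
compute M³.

M is strictly triangular, hence nilpotent: M³ = 0, so M³ = 0.

[[0, 0, 0], [0, 0, 0], [0, 0, 0]]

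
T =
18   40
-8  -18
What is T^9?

tr T = 0 and det T = -4, so the characteristic polynomial is λ² − (0)λ + (-4) with roots 2 and -2.
Eigenvectors give P = [[5, -2], [-2, 1]] with P⁻¹ = [[1, 2], [2, 5]], and T = P·diag(2, -2)·P⁻¹.
Then T^9 = P·diag(512, -512)·P⁻¹ = [[2560, 1024], [-1024, -512]] · [[1, 2], [2, 5]] = [[4608, 10240], [-2048, -4608]].

[[4608, 10240], [-2048, -4608]]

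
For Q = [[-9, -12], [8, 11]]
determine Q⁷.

[[-4377, -6564], [4376, 6563]]

tr Q = 2 and det Q = -3, so the characteristic polynomial is λ² − (2)λ + (-3) with roots -1 and 3.
Eigenvectors give P = [[3, -1], [-2, 1]] with P⁻¹ = [[1, 1], [2, 3]], and Q = P·diag(-1, 3)·P⁻¹.
Then Q⁷ = P·diag(-1, 2187)·P⁻¹ = [[-3, -2187], [2, 2187]] · [[1, 1], [2, 3]] = [[-4377, -6564], [4376, 6563]].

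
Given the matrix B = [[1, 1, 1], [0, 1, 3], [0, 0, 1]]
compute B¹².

[[1, 12, 210], [0, 1, 36], [0, 0, 1]]

B = I + N where N = [[0, 1, 1], [0, 0, 3], [0, 0, 0]] is strictly upper-triangular, so N³ = 0.
(I + N)¹² = I + 12·N + 66·N² = [[1, 12, 210], [0, 1, 36], [0, 0, 1]].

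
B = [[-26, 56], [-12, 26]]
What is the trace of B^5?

tr B = 0 and det B = -4, so the characteristic polynomial is λ² − (0)λ + (-4) with roots -2 and 2.
Eigenvectors give P = [[7, -2], [3, -1]] with P⁻¹ = [[1, -2], [3, -7]], and B = P·diag(-2, 2)·P⁻¹.
Then B^5 = P·diag(-32, 32)·P⁻¹ = [[-224, -64], [-96, -32]] · [[1, -2], [3, -7]] = [[-416, 896], [-192, 416]].

0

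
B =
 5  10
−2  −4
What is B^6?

[[5, 10], [−2, −4]]

B² = B (a projection; rank 1, trace 1), so B^6 = B.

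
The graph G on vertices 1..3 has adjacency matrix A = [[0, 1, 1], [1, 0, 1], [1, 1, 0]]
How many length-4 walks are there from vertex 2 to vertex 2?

6

The number of length-4 walks from vertex 2 to vertex 2 is entry (2,2) of A⁴, where A is the adjacency matrix.
A² = [[2, 1, 1], [1, 2, 1], [1, 1, 2]]
A³ = [[2, 3, 3], [3, 2, 3], [3, 3, 2]]
A⁴ = [[6, 5, 5], [5, 6, 5], [5, 5, 6]]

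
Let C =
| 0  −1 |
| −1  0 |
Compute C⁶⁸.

C² = I (check: tr C = 0 and det C = −1), so C⁶⁸ = I since 68 is even.

[[1, 0], [0, 1]]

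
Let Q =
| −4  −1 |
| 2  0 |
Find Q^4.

[[164, 48], [−96, −28]]

Q^2 = [[14, 4], [−8, −2]]
Q^3 = [[−48, −14], [28, 8]]
Q^4 = [[164, 48], [−96, −28]]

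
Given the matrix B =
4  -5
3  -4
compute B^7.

B² = I (check: tr B = 0 and det B = -1), so B^7 = B since 7 is odd.

[[4, -5], [3, -4]]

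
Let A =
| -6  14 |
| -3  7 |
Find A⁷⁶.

A² = A (a projection; rank 1, trace 1), so A⁷⁶ = A.

[[-6, 14], [-3, 7]]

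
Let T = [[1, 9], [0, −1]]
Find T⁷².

T² = I (check: tr T = 0 and det T = −1), so T⁷² = I since 72 is even.

[[1, 0], [0, 1]]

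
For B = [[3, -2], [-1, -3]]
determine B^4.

B^2 = [[11, 0], [0, 11]]
B^3 = [[33, -22], [-11, -33]]
B^4 = [[121, 0], [0, 121]]

[[121, 0], [0, 121]]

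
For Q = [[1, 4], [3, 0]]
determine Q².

[[13, 4], [3, 12]]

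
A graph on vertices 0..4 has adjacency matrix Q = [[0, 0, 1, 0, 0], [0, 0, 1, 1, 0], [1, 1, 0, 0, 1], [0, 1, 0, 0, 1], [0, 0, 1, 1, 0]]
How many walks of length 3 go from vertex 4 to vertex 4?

0

The number of length-3 walks from vertex 4 to vertex 4 is entry (4,4) of Q³, where Q is the adjacency matrix.
Q² = [[1, 1, 0, 0, 1], [1, 2, 0, 0, 2], [0, 0, 3, 2, 0], [0, 0, 2, 2, 0], [1, 2, 0, 0, 2]]
Q³ = [[0, 0, 3, 2, 0], [0, 0, 5, 4, 0], [3, 5, 0, 0, 5], [2, 4, 0, 0, 4], [0, 0, 5, 4, 0]]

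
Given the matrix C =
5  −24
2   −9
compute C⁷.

tr C = −4 and det C = 3, so the characteristic polynomial is λ² − (−4)λ + (3) with roots −3 and −1.
Eigenvectors give P = [[−3, 4], [−1, 1]] with P⁻¹ = [[1, −4], [1, −3]], and C = P·diag(−3, −1)·P⁻¹.
Then C⁷ = P·diag(−2187, −1)·P⁻¹ = [[6561, −4], [2187, −1]] · [[1, −4], [1, −3]] = [[6557, −26232], [2186, −8745]].

[[6557, −26232], [2186, −8745]]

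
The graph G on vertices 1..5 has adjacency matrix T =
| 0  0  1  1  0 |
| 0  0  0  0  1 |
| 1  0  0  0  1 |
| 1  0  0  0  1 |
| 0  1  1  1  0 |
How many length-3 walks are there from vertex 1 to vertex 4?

4

The number of length-3 walks from vertex 1 to vertex 4 is entry (1,4) of T³, where T is the adjacency matrix.
T² = [[2, 0, 0, 0, 2], [0, 1, 1, 1, 0], [0, 1, 2, 2, 0], [0, 1, 2, 2, 0], [2, 0, 0, 0, 3]]
T³ = [[0, 2, 4, 4, 0], [2, 0, 0, 0, 3], [4, 0, 0, 0, 5], [4, 0, 0, 0, 5], [0, 3, 5, 5, 0]]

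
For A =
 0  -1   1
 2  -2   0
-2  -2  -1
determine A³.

A² = [[-4, 0, -1], [-4, 2, 2], [-2, 8, -1]]
A³ = [[2, 6, -3], [0, -4, -6], [18, -12, -1]]

[[2, 6, -3], [0, -4, -6], [18, -12, -1]]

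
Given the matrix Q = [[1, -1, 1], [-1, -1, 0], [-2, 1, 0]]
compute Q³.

Q² = [[0, 1, 1], [0, 2, -1], [-3, 1, -2]]
Q³ = [[-3, 0, 0], [0, -3, 0], [0, 0, -3]]

[[-3, 0, 0], [0, -3, 0], [0, 0, -3]]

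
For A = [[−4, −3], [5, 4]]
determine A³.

A² = I (check: tr A = 0 and det A = −1), so A³ = A since 3 is odd.

[[−4, −3], [5, 4]]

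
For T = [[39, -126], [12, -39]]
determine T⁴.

tr T = 0 and det T = -9, so the characteristic polynomial is λ² − (0)λ + (-9) with roots -3 and 3.
Eigenvectors give P = [[3, -7], [1, -2]] with P⁻¹ = [[-2, 7], [-1, 3]], and T = P·diag(-3, 3)·P⁻¹.
Then T⁴ = P·diag(81, 81)·P⁻¹ = [[243, -567], [81, -162]] · [[-2, 7], [-1, 3]] = [[81, 0], [0, 81]].

[[81, 0], [0, 81]]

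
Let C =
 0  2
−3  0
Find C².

[[−6, 0], [0, −6]]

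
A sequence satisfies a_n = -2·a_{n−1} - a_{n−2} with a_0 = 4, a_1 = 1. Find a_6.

-26

With companion matrix A = [[-2, -1], [1, 0]], [a_n, a_{n−1}]ᵀ = A·[a_{n−1}, a_{n−2}]ᵀ, so [a_6, a_5]ᵀ = A^5·[a_1, a_0]ᵀ.
A^5 = [[-6, -5], [5, 4]], giving [a_6, a_5]ᵀ = [[-26], [21]].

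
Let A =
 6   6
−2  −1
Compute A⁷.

[[8364, 12354], [−4118, −6049]]

tr A = 5 and det A = 6, so the characteristic polynomial is λ² − (5)λ + (6) with roots 2 and 3.
Eigenvectors give P = [[3, 2], [−2, −1]] with P⁻¹ = [[−1, −2], [2, 3]], and A = P·diag(2, 3)·P⁻¹.
Then A⁷ = P·diag(128, 2187)·P⁻¹ = [[384, 4374], [−256, −2187]] · [[−1, −2], [2, 3]] = [[8364, 12354], [−4118, −6049]].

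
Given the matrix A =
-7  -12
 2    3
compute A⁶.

tr A = -4 and det A = 3, so the characteristic polynomial is λ² − (-4)λ + (3) with roots -1 and -3.
Eigenvectors give P = [[-2, 3], [1, -1]] with P⁻¹ = [[1, 3], [1, 2]], and A = P·diag(-1, -3)·P⁻¹.
Then A⁶ = P·diag(1, 729)·P⁻¹ = [[-2, 2187], [1, -729]] · [[1, 3], [1, 2]] = [[2185, 4368], [-728, -1455]].

[[2185, 4368], [-728, -1455]]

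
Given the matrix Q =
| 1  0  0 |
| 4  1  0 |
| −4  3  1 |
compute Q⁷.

Q = I + N where N = [[0, 0, 0], [4, 0, 0], [−4, 3, 0]] is strictly lower-triangular, so N³ = 0.
(I + N)⁷ = I + 7·N + 21·N² = [[1, 0, 0], [28, 1, 0], [224, 21, 1]].

[[1, 0, 0], [28, 1, 0], [224, 21, 1]]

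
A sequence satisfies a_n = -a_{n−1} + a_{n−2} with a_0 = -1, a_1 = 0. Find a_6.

-5

With companion matrix A = [[-1, 1], [1, 0]], [a_n, a_{n−1}]ᵀ = A·[a_{n−1}, a_{n−2}]ᵀ, so [a_6, a_5]ᵀ = A⁵·[a_1, a_0]ᵀ.
A⁵ = [[-8, 5], [5, -3]], giving [a_6, a_5]ᵀ = [[-5], [3]].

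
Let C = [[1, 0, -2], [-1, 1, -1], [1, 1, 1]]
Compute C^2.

[[-1, -2, -4], [-3, 0, 0], [1, 2, -2]]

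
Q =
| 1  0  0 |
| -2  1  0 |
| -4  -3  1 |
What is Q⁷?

[[1, 0, 0], [-14, 1, 0], [98, -21, 1]]

Q = I + N where N = [[0, 0, 0], [-2, 0, 0], [-4, -3, 0]] is strictly lower-triangular, so N³ = 0.
(I + N)⁷ = I + 7·N + 21·N² = [[1, 0, 0], [-14, 1, 0], [98, -21, 1]].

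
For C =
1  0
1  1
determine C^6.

[[1, 0], [6, 1]]

C = I + N where N = [[0, 0], [1, 0]] is strictly lower-triangular, so N^2 = 0.
(I + N)^6 = I + 6·N = [[1, 0], [6, 1]].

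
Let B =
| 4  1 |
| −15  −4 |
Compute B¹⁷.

B² = I (check: tr B = 0 and det B = −1), so B¹⁷ = B since 17 is odd.

[[4, 1], [−15, −4]]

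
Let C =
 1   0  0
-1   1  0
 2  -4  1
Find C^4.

C = I + N where N = [[0, 0, 0], [-1, 0, 0], [2, -4, 0]] is strictly lower-triangular, so N^3 = 0.
(I + N)^4 = I + 4·N + 6·N^2 = [[1, 0, 0], [-4, 1, 0], [32, -16, 1]].

[[1, 0, 0], [-4, 1, 0], [32, -16, 1]]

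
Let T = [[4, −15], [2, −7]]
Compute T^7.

[[634, −1905], [254, −763]]

tr T = −3 and det T = 2, so the characteristic polynomial is λ² − (−3)λ + (2) with roots −1 and −2.
Eigenvectors give P = [[−3, 5], [−1, 2]] with P⁻¹ = [[−2, 5], [−1, 3]], and T = P·diag(−1, −2)·P⁻¹.
Then T^7 = P·diag(−1, −128)·P⁻¹ = [[3, −640], [1, −256]] · [[−2, 5], [−1, 3]] = [[634, −1905], [254, −763]].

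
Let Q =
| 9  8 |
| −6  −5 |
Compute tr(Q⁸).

tr Q = 4 and det Q = 3, so the characteristic polynomial is λ² − (4)λ + (3) with roots 3 and 1.
Eigenvectors give P = [[4, −1], [−3, 1]] with P⁻¹ = [[1, 1], [3, 4]], and Q = P·diag(3, 1)·P⁻¹.
Then Q⁸ = P·diag(6561, 1)·P⁻¹ = [[26244, −1], [−19683, 1]] · [[1, 1], [3, 4]] = [[26241, 26240], [−19680, −19679]].

6562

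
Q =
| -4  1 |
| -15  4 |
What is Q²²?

[[1, 0], [0, 1]]

Q² = I (check: tr Q = 0 and det Q = -1), so Q²² = I since 22 is even.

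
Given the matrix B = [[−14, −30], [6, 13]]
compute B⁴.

tr B = −1 and det B = −2, so the characteristic polynomial is λ² − (−1)λ + (−2) with roots 1 and −2.
Eigenvectors give P = [[−2, 5], [1, −2]] with P⁻¹ = [[2, 5], [1, 2]], and B = P·diag(1, −2)·P⁻¹.
Then B⁴ = P·diag(1, 16)·P⁻¹ = [[−2, 80], [1, −32]] · [[2, 5], [1, 2]] = [[76, 150], [−30, −59]].

[[76, 150], [−30, −59]]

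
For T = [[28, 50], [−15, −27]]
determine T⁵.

tr T = 1 and det T = −6, so the characteristic polynomial is λ² − (1)λ + (−6) with roots −2 and 3.
Eigenvectors give P = [[−5, −2], [3, 1]] with P⁻¹ = [[1, 2], [−3, −5]], and T = P·diag(−2, 3)·P⁻¹.
Then T⁵ = P·diag(−32, 243)·P⁻¹ = [[160, −486], [−96, 243]] · [[1, 2], [−3, −5]] = [[1618, 2750], [−825, −1407]].

[[1618, 2750], [−825, −1407]]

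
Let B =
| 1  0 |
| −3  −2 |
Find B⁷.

[[1, 0], [−129, −128]]

tr B = −1 and det B = −2, so the characteristic polynomial is λ² − (−1)λ + (−2) with roots 1 and −2.
Eigenvectors give P = [[−1, 0], [1, −1]] with P⁻¹ = [[−1, 0], [−1, −1]], and B = P·diag(1, −2)·P⁻¹.
Then B⁷ = P·diag(1, −128)·P⁻¹ = [[−1, 0], [1, 128]] · [[−1, 0], [−1, −1]] = [[1, 0], [−129, −128]].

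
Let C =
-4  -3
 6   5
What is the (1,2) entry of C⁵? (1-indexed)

tr C = 1 and det C = -2, so the characteristic polynomial is λ² − (1)λ + (-2) with roots 2 and -1.
Eigenvectors give P = [[-1, -1], [2, 1]] with P⁻¹ = [[1, 1], [-2, -1]], and C = P·diag(2, -1)·P⁻¹.
Then C⁵ = P·diag(32, -1)·P⁻¹ = [[-32, 1], [64, -1]] · [[1, 1], [-2, -1]] = [[-34, -33], [66, 65]].

-33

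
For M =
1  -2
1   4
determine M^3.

[[-11, -38], [19, 46]]

tr M = 5 and det M = 6, so the characteristic polynomial is λ² − (5)λ + (6) with roots 2 and 3.
Eigenvectors give P = [[-2, -1], [1, 1]] with P⁻¹ = [[-1, -1], [1, 2]], and M = P·diag(2, 3)·P⁻¹.
Then M^3 = P·diag(8, 27)·P⁻¹ = [[-16, -27], [8, 27]] · [[-1, -1], [1, 2]] = [[-11, -38], [19, 46]].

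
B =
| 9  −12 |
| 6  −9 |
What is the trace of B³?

tr B = 0 and det B = −9, so the characteristic polynomial is λ² − (0)λ + (−9) with roots −3 and 3.
Eigenvectors give P = [[−1, 2], [−1, 1]] with P⁻¹ = [[1, −2], [1, −1]], and B = P·diag(−3, 3)·P⁻¹.
Then B³ = P·diag(−27, 27)·P⁻¹ = [[27, 54], [27, 27]] · [[1, −2], [1, −1]] = [[81, −108], [54, −81]].

0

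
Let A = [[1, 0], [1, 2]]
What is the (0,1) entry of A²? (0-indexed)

0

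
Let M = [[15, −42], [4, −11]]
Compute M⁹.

tr M = 4 and det M = 3, so the characteristic polynomial is λ² − (4)λ + (3) with roots 3 and 1.
Eigenvectors give P = [[7, 3], [2, 1]] with P⁻¹ = [[1, −3], [−2, 7]], and M = P·diag(3, 1)·P⁻¹.
Then M⁹ = P·diag(19683, 1)·P⁻¹ = [[137781, 3], [39366, 1]] · [[1, −3], [−2, 7]] = [[137775, −413322], [39364, −118091]].

[[137775, −413322], [39364, −118091]]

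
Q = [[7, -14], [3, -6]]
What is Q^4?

[[7, -14], [3, -6]]

Q² = Q (a projection; rank 1, trace 1), so Q^4 = Q.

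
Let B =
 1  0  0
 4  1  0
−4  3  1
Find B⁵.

[[1, 0, 0], [20, 1, 0], [100, 15, 1]]

B = I + N where N = [[0, 0, 0], [4, 0, 0], [−4, 3, 0]] is strictly lower-triangular, so N³ = 0.
(I + N)⁵ = I + 5·N + 10·N² = [[1, 0, 0], [20, 1, 0], [100, 15, 1]].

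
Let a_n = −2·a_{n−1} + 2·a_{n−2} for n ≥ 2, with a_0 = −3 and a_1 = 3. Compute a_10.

−34752

With companion matrix M = [[−2, 2], [1, 0]], [a_n, a_{n−1}]ᵀ = M·[a_{n−1}, a_{n−2}]ᵀ, so [a_10, a_9]ᵀ = M⁹·[a_1, a_0]ᵀ.
M⁹ = [[−6688, 4896], [2448, −1792]], giving [a_10, a_9]ᵀ = [[−34752], [12720]].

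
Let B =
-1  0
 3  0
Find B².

[[1, 0], [-3, 0]]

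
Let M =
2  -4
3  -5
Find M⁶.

[[-188, 252], [-189, 253]]

tr M = -3 and det M = 2, so the characteristic polynomial is λ² − (-3)λ + (2) with roots -1 and -2.
Eigenvectors give P = [[-4, 1], [-3, 1]] with P⁻¹ = [[-1, 1], [-3, 4]], and M = P·diag(-1, -2)·P⁻¹.
Then M⁶ = P·diag(1, 64)·P⁻¹ = [[-4, 64], [-3, 64]] · [[-1, 1], [-3, 4]] = [[-188, 252], [-189, 253]].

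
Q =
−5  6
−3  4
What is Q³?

[[−17, 18], [−9, 10]]

tr Q = −1 and det Q = −2, so the characteristic polynomial is λ² − (−1)λ + (−2) with roots −2 and 1.
Eigenvectors give P = [[−2, −1], [−1, −1]] with P⁻¹ = [[−1, 1], [1, −2]], and Q = P·diag(−2, 1)·P⁻¹.
Then Q³ = P·diag(−8, 1)·P⁻¹ = [[16, −1], [8, −1]] · [[−1, 1], [1, −2]] = [[−17, 18], [−9, 10]].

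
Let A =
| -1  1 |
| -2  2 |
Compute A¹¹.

[[-1, 1], [-2, 2]]

A² = A (a projection; rank 1, trace 1), so A¹¹ = A.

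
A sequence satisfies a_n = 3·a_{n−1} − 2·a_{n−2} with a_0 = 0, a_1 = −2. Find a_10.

−2046

With companion matrix A = [[3, −2], [1, 0]], [a_n, a_{n−1}]ᵀ = A·[a_{n−1}, a_{n−2}]ᵀ, so [a_10, a_9]ᵀ = A⁹·[a_1, a_0]ᵀ.
A⁹ = [[1023, −1022], [511, −510]], giving [a_10, a_9]ᵀ = [[−2046], [−1022]].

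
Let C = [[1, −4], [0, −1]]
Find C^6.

[[1, 0], [0, 1]]

C² = I (check: tr C = 0 and det C = −1), so C^6 = I since 6 is even.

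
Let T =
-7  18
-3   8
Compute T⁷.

tr T = 1 and det T = -2, so the characteristic polynomial is λ² − (1)λ + (-2) with roots 2 and -1.
Eigenvectors give P = [[2, 3], [1, 1]] with P⁻¹ = [[-1, 3], [1, -2]], and T = P·diag(2, -1)·P⁻¹.
Then T⁷ = P·diag(128, -1)·P⁻¹ = [[256, -3], [128, -1]] · [[-1, 3], [1, -2]] = [[-259, 774], [-129, 386]].

[[-259, 774], [-129, 386]]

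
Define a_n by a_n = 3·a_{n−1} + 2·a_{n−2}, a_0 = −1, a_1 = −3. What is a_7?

With companion matrix M = [[3, 2], [1, 0]], [a_n, a_{n−1}]ᵀ = M·[a_{n−1}, a_{n−2}]ᵀ, so [a_7, a_6]ᵀ = M⁶·[a_1, a_0]ᵀ.
M⁶ = [[1763, 990], [495, 278]], giving [a_7, a_6]ᵀ = [[−6279], [−1763]].

−6279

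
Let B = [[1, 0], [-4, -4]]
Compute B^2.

[[1, 0], [12, 16]]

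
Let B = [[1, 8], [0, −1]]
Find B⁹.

B² = I (check: tr B = 0 and det B = −1), so B⁹ = B since 9 is odd.

[[1, 8], [0, −1]]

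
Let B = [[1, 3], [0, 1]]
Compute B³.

[[1, 9], [0, 1]]

B = I + N where N = [[0, 3], [0, 0]] is strictly upper-triangular, so N² = 0.
(I + N)³ = I + 3·N = [[1, 9], [0, 1]].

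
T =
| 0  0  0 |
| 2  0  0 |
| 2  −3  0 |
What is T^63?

[[0, 0, 0], [0, 0, 0], [0, 0, 0]]

T is strictly triangular, hence nilpotent: T^3 = 0, so T^63 = 0.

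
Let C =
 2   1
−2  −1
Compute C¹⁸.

C² = C (a projection; rank 1, trace 1), so C¹⁸ = C.

[[2, 1], [−2, −1]]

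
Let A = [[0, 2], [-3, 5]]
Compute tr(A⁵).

tr A = 5 and det A = 6, so the characteristic polynomial is λ² − (5)λ + (6) with roots 3 and 2.
Eigenvectors give P = [[2, 1], [3, 1]] with P⁻¹ = [[-1, 1], [3, -2]], and A = P·diag(3, 2)·P⁻¹.
Then A⁵ = P·diag(243, 32)·P⁻¹ = [[486, 32], [729, 32]] · [[-1, 1], [3, -2]] = [[-390, 422], [-633, 665]].

275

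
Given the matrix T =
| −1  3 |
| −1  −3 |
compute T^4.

[[−44, −48], [16, −12]]

T^2 = [[−2, −12], [4, 6]]
T^3 = [[14, 30], [−10, −6]]
T^4 = [[−44, −48], [16, −12]]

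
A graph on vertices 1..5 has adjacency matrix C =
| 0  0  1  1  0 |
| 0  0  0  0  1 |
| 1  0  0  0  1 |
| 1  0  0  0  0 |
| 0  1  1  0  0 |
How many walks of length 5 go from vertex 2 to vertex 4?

The number of length-5 walks from vertex 2 to vertex 4 is entry (2,4) of C^5, where C is the adjacency matrix.
C^2 = [[2, 0, 0, 0, 1], [0, 1, 1, 0, 0], [0, 1, 2, 1, 0], [0, 0, 1, 1, 0], [1, 0, 0, 0, 2]]
C^3 = [[0, 1, 3, 2, 0], [1, 0, 0, 0, 2], [3, 0, 0, 0, 3], [2, 0, 0, 0, 1], [0, 2, 3, 1, 0]]
C^4 = [[5, 0, 0, 0, 4], [0, 2, 3, 1, 0], [0, 3, 6, 3, 0], [0, 1, 3, 2, 0], [4, 0, 0, 0, 5]]
C^5 = [[0, 4, 9, 5, 0], [4, 0, 0, 0, 5], [9, 0, 0, 0, 9], [5, 0, 0, 0, 4], [0, 5, 9, 4, 0]]

0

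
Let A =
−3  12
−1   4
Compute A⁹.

A² = A (a projection; rank 1, trace 1), so A⁹ = A.

[[−3, 12], [−1, 4]]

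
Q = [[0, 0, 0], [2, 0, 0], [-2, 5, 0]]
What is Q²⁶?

[[0, 0, 0], [0, 0, 0], [0, 0, 0]]

Q is strictly triangular, hence nilpotent: Q³ = 0, so Q²⁶ = 0.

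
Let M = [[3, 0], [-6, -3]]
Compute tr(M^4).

tr M = 0 and det M = -9, so the characteristic polynomial is λ² − (0)λ + (-9) with roots -3 and 3.
Eigenvectors give P = [[0, 1], [-1, -1]] with P⁻¹ = [[-1, -1], [1, 0]], and M = P·diag(-3, 3)·P⁻¹.
Then M^4 = P·diag(81, 81)·P⁻¹ = [[0, 81], [-81, -81]] · [[-1, -1], [1, 0]] = [[81, 0], [0, 81]].

162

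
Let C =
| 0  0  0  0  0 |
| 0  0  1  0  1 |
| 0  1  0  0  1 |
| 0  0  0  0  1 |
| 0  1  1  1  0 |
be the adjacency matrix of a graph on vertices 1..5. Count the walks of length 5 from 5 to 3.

17

The number of length-5 walks from vertex 5 to vertex 3 is entry (5,3) of C⁵, where C is the adjacency matrix.
C² = [[0, 0, 0, 0, 0], [0, 2, 1, 1, 1], [0, 1, 2, 1, 1], [0, 1, 1, 1, 0], [0, 1, 1, 0, 3]]
C³ = [[0, 0, 0, 0, 0], [0, 2, 3, 1, 4], [0, 3, 2, 1, 4], [0, 1, 1, 0, 3], [0, 4, 4, 3, 2]]
C⁴ = [[0, 0, 0, 0, 0], [0, 7, 6, 4, 6], [0, 6, 7, 4, 6], [0, 4, 4, 3, 2], [0, 6, 6, 2, 11]]
C⁵ = [[0, 0, 0, 0, 0], [0, 12, 13, 6, 17], [0, 13, 12, 6, 17], [0, 6, 6, 2, 11], [0, 17, 17, 11, 14]]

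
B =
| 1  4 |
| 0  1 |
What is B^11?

[[1, 44], [0, 1]]

B = I + N where N = [[0, 4], [0, 0]] is strictly upper-triangular, so N^2 = 0.
(I + N)^11 = I + 11·N = [[1, 44], [0, 1]].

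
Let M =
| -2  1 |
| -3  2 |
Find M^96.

[[1, 0], [0, 1]]

M² = I (check: tr M = 0 and det M = -1), so M^96 = I since 96 is even.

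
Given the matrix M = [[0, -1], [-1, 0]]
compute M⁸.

M² = I (check: tr M = 0 and det M = -1), so M⁸ = I since 8 is even.

[[1, 0], [0, 1]]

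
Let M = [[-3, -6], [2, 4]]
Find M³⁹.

M² = M (a projection; rank 1, trace 1), so M³⁹ = M.

[[-3, -6], [2, 4]]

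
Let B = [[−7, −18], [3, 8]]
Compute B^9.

tr B = 1 and det B = −2, so the characteristic polynomial is λ² − (1)λ + (−2) with roots 2 and −1.
Eigenvectors give P = [[−2, 3], [1, −1]] with P⁻¹ = [[1, 3], [1, 2]], and B = P·diag(2, −1)·P⁻¹.
Then B^9 = P·diag(512, −1)·P⁻¹ = [[−1024, −3], [512, 1]] · [[1, 3], [1, 2]] = [[−1027, −3078], [513, 1538]].

[[−1027, −3078], [513, 1538]]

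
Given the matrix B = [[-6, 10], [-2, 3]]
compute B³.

tr B = -3 and det B = 2, so the characteristic polynomial is λ² − (-3)λ + (2) with roots -2 and -1.
Eigenvectors give P = [[5, 2], [2, 1]] with P⁻¹ = [[1, -2], [-2, 5]], and B = P·diag(-2, -1)·P⁻¹.
Then B³ = P·diag(-8, -1)·P⁻¹ = [[-40, -2], [-16, -1]] · [[1, -2], [-2, 5]] = [[-36, 70], [-14, 27]].

[[-36, 70], [-14, 27]]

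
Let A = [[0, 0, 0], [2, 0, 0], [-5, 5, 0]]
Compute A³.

[[0, 0, 0], [0, 0, 0], [0, 0, 0]]

A is strictly triangular, hence nilpotent: A³ = 0, so A³ = 0.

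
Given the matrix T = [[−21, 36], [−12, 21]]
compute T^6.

[[729, 0], [0, 729]]

tr T = 0 and det T = −9, so the characteristic polynomial is λ² − (0)λ + (−9) with roots −3 and 3.
Eigenvectors give P = [[2, −3], [1, −2]] with P⁻¹ = [[2, −3], [1, −2]], and T = P·diag(−3, 3)·P⁻¹.
Then T^6 = P·diag(729, 729)·P⁻¹ = [[1458, −2187], [729, −1458]] · [[2, −3], [1, −2]] = [[729, 0], [0, 729]].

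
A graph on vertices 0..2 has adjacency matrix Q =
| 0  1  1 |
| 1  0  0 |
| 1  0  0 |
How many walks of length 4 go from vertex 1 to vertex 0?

0

The number of length-4 walks from vertex 1 to vertex 0 is entry (1,0) of Q^4, where Q is the adjacency matrix.
Q^2 = [[2, 0, 0], [0, 1, 1], [0, 1, 1]]
Q^3 = [[0, 2, 2], [2, 0, 0], [2, 0, 0]]
Q^4 = [[4, 0, 0], [0, 2, 2], [0, 2, 2]]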